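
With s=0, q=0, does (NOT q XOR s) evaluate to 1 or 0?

Substituting: (NOT 0 XOR 0)
= 1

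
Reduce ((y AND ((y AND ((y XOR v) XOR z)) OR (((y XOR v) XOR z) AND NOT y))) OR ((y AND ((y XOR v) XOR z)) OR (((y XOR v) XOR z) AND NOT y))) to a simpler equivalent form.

By absorption (E OR (E AND v) = E) then distribution ((E AND v) OR (E AND NOT v) = E):
= ((y XOR v) XOR z)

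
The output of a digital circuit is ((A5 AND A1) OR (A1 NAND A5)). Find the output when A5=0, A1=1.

Substituting: ((0 AND 1) OR (1 NAND 0))
= 1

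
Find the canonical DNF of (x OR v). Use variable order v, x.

(NOT v AND x) OR (v AND NOT x) OR (v AND x)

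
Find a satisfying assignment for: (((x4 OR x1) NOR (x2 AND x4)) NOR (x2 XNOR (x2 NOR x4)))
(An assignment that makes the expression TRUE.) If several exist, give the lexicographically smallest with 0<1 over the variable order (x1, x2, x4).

x1=0, x2=1, x4=1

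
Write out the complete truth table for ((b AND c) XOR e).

c | e | b | Output
------------------
0 | 0 | 0 | 0
0 | 0 | 1 | 0
0 | 1 | 0 | 1
0 | 1 | 1 | 1
1 | 0 | 0 | 0
1 | 0 | 1 | 1
1 | 1 | 0 | 1
1 | 1 | 1 | 0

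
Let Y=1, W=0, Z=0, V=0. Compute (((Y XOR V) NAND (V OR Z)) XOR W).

Substituting: (((1 XOR 0) NAND (0 OR 0)) XOR 0)
= 1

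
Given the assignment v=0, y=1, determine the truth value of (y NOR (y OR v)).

Substituting: (1 NOR (1 OR 0))
= 0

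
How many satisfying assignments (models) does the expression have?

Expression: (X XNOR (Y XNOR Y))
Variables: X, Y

Satisfying assignments: (1,0), (1,1)
Count: 2 out of 4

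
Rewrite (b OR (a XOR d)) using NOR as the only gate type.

((b NOR ((((a NOR d) NOR (a NOR d)) NOR ((a NOR d) NOR (a NOR d))) NOR ((((a NOR a) NOR (d NOR d)) NOR ((a NOR a) NOR (d NOR d))) NOR (((a NOR a) NOR (d NOR d)) NOR ((a NOR a) NOR (d NOR d)))))) NOR (b NOR ((((a NOR d) NOR (a NOR d)) NOR ((a NOR d) NOR (a NOR d))) NOR ((((a NOR a) NOR (d NOR d)) NOR ((a NOR a) NOR (d NOR d))) NOR (((a NOR a) NOR (d NOR d)) NOR ((a NOR a) NOR (d NOR d)))))))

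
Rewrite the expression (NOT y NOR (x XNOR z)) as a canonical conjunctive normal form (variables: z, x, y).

(z OR x OR y) AND (z OR x OR NOT y) AND (z OR NOT x OR y) AND (NOT z OR x OR y) AND (NOT z OR NOT x OR y) AND (NOT z OR NOT x OR NOT y)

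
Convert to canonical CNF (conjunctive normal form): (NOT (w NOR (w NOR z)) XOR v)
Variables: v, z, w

(v OR NOT z OR w) AND (NOT v OR z OR w) AND (NOT v OR z OR NOT w) AND (NOT v OR NOT z OR NOT w)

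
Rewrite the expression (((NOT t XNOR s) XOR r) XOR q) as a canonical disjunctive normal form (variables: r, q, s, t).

(NOT r AND NOT q AND NOT s AND t) OR (NOT r AND NOT q AND s AND NOT t) OR (NOT r AND q AND NOT s AND NOT t) OR (NOT r AND q AND s AND t) OR (r AND NOT q AND NOT s AND NOT t) OR (r AND NOT q AND s AND t) OR (r AND q AND NOT s AND t) OR (r AND q AND s AND NOT t)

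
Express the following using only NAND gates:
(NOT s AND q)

(((s NAND s) NAND q) NAND ((s NAND s) NAND q))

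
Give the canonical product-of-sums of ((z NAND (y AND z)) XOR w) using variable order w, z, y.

ΠM(3, 4, 5, 6) = (w OR NOT z OR NOT y) AND (NOT w OR z OR y) AND (NOT w OR z OR NOT y) AND (NOT w OR NOT z OR y)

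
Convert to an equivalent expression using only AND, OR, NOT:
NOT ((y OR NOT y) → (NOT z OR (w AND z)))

(y OR NOT y) AND NOT (NOT z OR (w AND z))
(Negated implication: NOT(A → B) = A AND NOT B)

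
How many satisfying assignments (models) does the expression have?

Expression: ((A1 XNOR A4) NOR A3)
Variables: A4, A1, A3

Satisfying assignments: (0,1,0), (1,0,0)
Count: 2 out of 8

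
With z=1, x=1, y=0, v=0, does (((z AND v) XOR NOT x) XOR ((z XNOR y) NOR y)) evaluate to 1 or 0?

Substituting: (((1 AND 0) XOR NOT 1) XOR ((1 XNOR 0) NOR 0))
= 1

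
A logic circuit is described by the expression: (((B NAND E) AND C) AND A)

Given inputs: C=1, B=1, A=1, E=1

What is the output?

Substituting: (((1 NAND 1) AND 1) AND 1)
= 0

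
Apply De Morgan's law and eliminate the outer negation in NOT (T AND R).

NOT T OR NOT R
De Morgan's: NOT(AND of terms) = OR of negations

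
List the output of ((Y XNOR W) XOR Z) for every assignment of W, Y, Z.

W | Y | Z | Output
------------------
0 | 0 | 0 | 1
0 | 0 | 1 | 0
0 | 1 | 0 | 0
0 | 1 | 1 | 1
1 | 0 | 0 | 0
1 | 0 | 1 | 1
1 | 1 | 0 | 1
1 | 1 | 1 | 0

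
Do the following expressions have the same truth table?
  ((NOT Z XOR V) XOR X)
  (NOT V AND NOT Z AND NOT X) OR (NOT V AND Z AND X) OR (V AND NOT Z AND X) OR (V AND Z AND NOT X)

Yes, they are equivalent — the two output columns agree on all 8 assignments:
V | Z | X | Expression 1 | Expression 2
---------------------------------------
0 | 0 | 0 | 1 | 1
0 | 0 | 1 | 0 | 0
0 | 1 | 0 | 0 | 0
0 | 1 | 1 | 1 | 1
1 | 0 | 0 | 0 | 0
1 | 0 | 1 | 1 | 1
1 | 1 | 0 | 1 | 1
1 | 1 | 1 | 0 | 0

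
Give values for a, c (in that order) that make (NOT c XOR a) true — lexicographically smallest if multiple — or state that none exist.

a=0, c=0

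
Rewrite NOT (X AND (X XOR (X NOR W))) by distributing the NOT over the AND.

NOT X OR NOT (X XOR (X NOR W))
De Morgan's: NOT(AND of terms) = OR of negations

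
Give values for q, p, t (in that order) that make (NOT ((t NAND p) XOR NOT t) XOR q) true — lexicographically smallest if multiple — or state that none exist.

q=0, p=0, t=0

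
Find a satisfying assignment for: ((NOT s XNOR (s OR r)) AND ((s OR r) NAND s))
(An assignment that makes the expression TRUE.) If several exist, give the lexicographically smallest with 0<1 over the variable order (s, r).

s=0, r=1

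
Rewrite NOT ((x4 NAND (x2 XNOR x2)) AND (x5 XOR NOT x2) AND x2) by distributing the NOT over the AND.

NOT (x4 NAND (x2 XNOR x2)) OR NOT (x5 XOR NOT x2) OR NOT x2
De Morgan's: NOT(AND of terms) = OR of negations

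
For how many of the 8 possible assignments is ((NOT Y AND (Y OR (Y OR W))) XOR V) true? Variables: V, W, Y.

Satisfying assignments: (0,1,0), (1,0,0), (1,0,1), (1,1,1)
Count: 4 out of 8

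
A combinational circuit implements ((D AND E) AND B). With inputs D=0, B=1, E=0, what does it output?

Substituting: ((0 AND 0) AND 1)
= 0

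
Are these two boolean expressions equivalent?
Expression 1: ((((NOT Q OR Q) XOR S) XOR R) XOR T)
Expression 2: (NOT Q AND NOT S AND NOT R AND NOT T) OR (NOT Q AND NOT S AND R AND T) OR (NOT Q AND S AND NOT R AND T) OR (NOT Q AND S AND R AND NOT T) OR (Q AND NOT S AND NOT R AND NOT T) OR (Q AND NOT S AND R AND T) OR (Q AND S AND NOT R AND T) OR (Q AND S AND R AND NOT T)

Yes, they are equivalent — the two output columns agree on all 16 assignments:
Q | S | R | T | Expression 1 | Expression 2
-------------------------------------------
0 | 0 | 0 | 0 | 1 | 1
0 | 0 | 0 | 1 | 0 | 0
0 | 0 | 1 | 0 | 0 | 0
0 | 0 | 1 | 1 | 1 | 1
0 | 1 | 0 | 0 | 0 | 0
0 | 1 | 0 | 1 | 1 | 1
0 | 1 | 1 | 0 | 1 | 1
0 | 1 | 1 | 1 | 0 | 0
1 | 0 | 0 | 0 | 1 | 1
1 | 0 | 0 | 1 | 0 | 0
1 | 0 | 1 | 0 | 0 | 0
1 | 0 | 1 | 1 | 1 | 1
1 | 1 | 0 | 0 | 0 | 0
1 | 1 | 0 | 1 | 1 | 1
1 | 1 | 1 | 0 | 1 | 1
1 | 1 | 1 | 1 | 0 | 0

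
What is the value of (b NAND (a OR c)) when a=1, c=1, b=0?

Substituting: (0 NAND (1 OR 1))
= 1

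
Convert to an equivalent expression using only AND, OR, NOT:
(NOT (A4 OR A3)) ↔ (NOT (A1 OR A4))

((NOT (A4 OR A3)) AND (NOT (A1 OR A4))) OR ((A4 OR A3) AND (A1 OR A4))
(Biconditional = both true or both false)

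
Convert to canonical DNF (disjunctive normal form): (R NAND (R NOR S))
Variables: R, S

(NOT R AND NOT S) OR (NOT R AND S) OR (R AND NOT S) OR (R AND S)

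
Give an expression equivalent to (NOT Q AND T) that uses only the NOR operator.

(((Q NOR Q) NOR (Q NOR Q)) NOR (T NOR T))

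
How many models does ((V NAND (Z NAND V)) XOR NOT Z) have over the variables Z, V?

Satisfying assignments: (0,1), (1,0), (1,1)
Count: 3 out of 4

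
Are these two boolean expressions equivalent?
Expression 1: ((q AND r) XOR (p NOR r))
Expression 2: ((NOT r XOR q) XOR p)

No. Counterexample: with q=0, p=1, r=1, Expression 1 = 0 but Expression 2 = 1.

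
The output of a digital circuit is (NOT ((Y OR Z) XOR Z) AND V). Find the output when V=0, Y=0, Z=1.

Substituting: (NOT ((0 OR 1) XOR 1) AND 0)
= 0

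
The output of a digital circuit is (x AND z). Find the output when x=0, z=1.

Substituting: (0 AND 1)
= 0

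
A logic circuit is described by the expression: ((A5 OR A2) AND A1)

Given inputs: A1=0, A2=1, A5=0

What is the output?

Substituting: ((0 OR 1) AND 0)
= 0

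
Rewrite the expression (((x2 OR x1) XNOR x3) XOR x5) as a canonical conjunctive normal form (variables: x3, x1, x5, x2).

(x3 OR x1 OR x5 OR NOT x2) AND (x3 OR x1 OR NOT x5 OR x2) AND (x3 OR NOT x1 OR x5 OR x2) AND (x3 OR NOT x1 OR x5 OR NOT x2) AND (NOT x3 OR x1 OR x5 OR x2) AND (NOT x3 OR x1 OR NOT x5 OR NOT x2) AND (NOT x3 OR NOT x1 OR NOT x5 OR x2) AND (NOT x3 OR NOT x1 OR NOT x5 OR NOT x2)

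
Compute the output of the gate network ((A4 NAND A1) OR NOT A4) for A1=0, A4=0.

Substituting: ((0 NAND 0) OR NOT 0)
= 1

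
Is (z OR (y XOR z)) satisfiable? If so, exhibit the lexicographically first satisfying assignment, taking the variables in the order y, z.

y=0, z=1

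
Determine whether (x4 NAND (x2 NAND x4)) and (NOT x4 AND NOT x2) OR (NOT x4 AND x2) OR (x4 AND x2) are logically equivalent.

Yes, they are equivalent — the two output columns agree on all 4 assignments:
x4 | x2 | Expression 1 | Expression 2
-------------------------------------
0 | 0 | 1 | 1
0 | 1 | 1 | 1
1 | 0 | 0 | 0
1 | 1 | 1 | 1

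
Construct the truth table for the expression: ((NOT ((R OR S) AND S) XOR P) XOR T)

P | T | S | R | Output
----------------------
0 | 0 | 0 | 0 | 1
0 | 0 | 0 | 1 | 1
0 | 0 | 1 | 0 | 0
0 | 0 | 1 | 1 | 0
0 | 1 | 0 | 0 | 0
0 | 1 | 0 | 1 | 0
0 | 1 | 1 | 0 | 1
0 | 1 | 1 | 1 | 1
1 | 0 | 0 | 0 | 0
1 | 0 | 0 | 1 | 0
1 | 0 | 1 | 0 | 1
1 | 0 | 1 | 1 | 1
1 | 1 | 0 | 0 | 1
1 | 1 | 0 | 1 | 1
1 | 1 | 1 | 0 | 0
1 | 1 | 1 | 1 | 0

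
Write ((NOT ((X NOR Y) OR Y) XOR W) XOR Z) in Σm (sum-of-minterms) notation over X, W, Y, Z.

Σm(1, 3, 4, 6, 8, 11, 13, 14) = (NOT X AND NOT W AND NOT Y AND Z) OR (NOT X AND NOT W AND Y AND Z) OR (NOT X AND W AND NOT Y AND NOT Z) OR (NOT X AND W AND Y AND NOT Z) OR (X AND NOT W AND NOT Y AND NOT Z) OR (X AND NOT W AND Y AND Z) OR (X AND W AND NOT Y AND Z) OR (X AND W AND Y AND NOT Z)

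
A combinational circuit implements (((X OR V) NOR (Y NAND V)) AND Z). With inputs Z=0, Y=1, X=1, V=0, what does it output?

Substituting: (((1 OR 0) NOR (1 NAND 0)) AND 0)
= 0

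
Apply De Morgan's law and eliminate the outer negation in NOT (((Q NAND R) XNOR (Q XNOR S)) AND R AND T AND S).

NOT ((Q NAND R) XNOR (Q XNOR S)) OR NOT R OR NOT T OR NOT S
De Morgan's: NOT(AND of terms) = OR of negations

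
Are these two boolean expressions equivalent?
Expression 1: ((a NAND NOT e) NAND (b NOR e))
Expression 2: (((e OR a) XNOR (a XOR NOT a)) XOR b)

No. Counterexample: with a=0, b=1, e=1, Expression 1 = 1 but Expression 2 = 0.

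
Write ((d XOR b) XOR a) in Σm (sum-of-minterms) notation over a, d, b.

Σm(1, 2, 4, 7) = (NOT a AND NOT d AND b) OR (NOT a AND d AND NOT b) OR (a AND NOT d AND NOT b) OR (a AND d AND b)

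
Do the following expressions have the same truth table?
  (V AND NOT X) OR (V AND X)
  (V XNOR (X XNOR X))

Yes, they are equivalent — the two output columns agree on all 4 assignments:
V | X | Expression 1 | Expression 2
-----------------------------------
0 | 0 | 0 | 0
0 | 1 | 0 | 0
1 | 0 | 1 | 1
1 | 1 | 1 | 1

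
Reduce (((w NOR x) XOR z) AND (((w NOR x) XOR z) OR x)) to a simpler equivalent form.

By absorption (E AND (E OR v) = E):
= ((w NOR x) XOR z)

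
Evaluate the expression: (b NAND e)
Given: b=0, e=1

Substituting: (0 NAND 1)
= 1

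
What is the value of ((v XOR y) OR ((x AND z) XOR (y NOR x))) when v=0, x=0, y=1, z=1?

Substituting: ((0 XOR 1) OR ((0 AND 1) XOR (1 NOR 0)))
= 1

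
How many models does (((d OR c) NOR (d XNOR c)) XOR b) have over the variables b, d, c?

Satisfying assignments: (1,0,0), (1,0,1), (1,1,0), (1,1,1)
Count: 4 out of 8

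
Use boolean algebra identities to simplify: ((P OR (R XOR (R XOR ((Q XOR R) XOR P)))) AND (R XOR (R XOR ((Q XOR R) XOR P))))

By absorption (E AND (E OR v) = E) then XOR self-cancellation ((E XOR v) XOR v = E):
= ((Q XOR R) XOR P)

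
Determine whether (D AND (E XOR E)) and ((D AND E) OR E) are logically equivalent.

No. Counterexample: with D=0, E=1, Expression 1 = 0 but Expression 2 = 1.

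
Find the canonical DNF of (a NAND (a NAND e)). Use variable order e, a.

(NOT e AND NOT a) OR (e AND NOT a) OR (e AND a)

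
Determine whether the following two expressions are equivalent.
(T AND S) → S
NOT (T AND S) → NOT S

No, Inverse is not equivalent to original (counterexample: T=0, S=1)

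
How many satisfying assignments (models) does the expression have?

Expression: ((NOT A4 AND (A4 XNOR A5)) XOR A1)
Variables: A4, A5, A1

Satisfying assignments: (0,0,0), (0,1,1), (1,0,1), (1,1,1)
Count: 4 out of 8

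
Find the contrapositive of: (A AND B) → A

Contrapositive: NOT A → NOT (A AND B)
Note: A statement and its contrapositive are logically equivalent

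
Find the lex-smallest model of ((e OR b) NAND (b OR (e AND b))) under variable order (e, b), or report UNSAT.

e=0, b=0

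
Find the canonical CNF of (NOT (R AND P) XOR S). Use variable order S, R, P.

(S OR NOT R OR NOT P) AND (NOT S OR R OR P) AND (NOT S OR R OR NOT P) AND (NOT S OR NOT R OR P)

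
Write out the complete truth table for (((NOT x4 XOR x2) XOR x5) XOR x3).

x4 | x2 | x5 | x3 | Output
--------------------------
0 | 0 | 0 | 0 | 1
0 | 0 | 0 | 1 | 0
0 | 0 | 1 | 0 | 0
0 | 0 | 1 | 1 | 1
0 | 1 | 0 | 0 | 0
0 | 1 | 0 | 1 | 1
0 | 1 | 1 | 0 | 1
0 | 1 | 1 | 1 | 0
1 | 0 | 0 | 0 | 0
1 | 0 | 0 | 1 | 1
1 | 0 | 1 | 0 | 1
1 | 0 | 1 | 1 | 0
1 | 1 | 0 | 0 | 1
1 | 1 | 0 | 1 | 0
1 | 1 | 1 | 0 | 0
1 | 1 | 1 | 1 | 1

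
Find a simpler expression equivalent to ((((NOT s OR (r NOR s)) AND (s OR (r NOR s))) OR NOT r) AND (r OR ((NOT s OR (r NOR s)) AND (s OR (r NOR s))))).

By distribution ((E OR v) AND (E OR NOT v) = E) then distribution ((E OR v) AND (E OR NOT v) = E):
= (r NOR s)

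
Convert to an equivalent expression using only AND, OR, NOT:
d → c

NOT d OR c
(Implication elimination: A → B = NOT A OR B)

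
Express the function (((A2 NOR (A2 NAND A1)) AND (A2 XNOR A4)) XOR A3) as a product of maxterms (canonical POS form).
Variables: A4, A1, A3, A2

ΠM(0, 1, 4, 5, 8, 9, 12, 13) = (A4 OR A1 OR A3 OR A2) AND (A4 OR A1 OR A3 OR NOT A2) AND (A4 OR NOT A1 OR A3 OR A2) AND (A4 OR NOT A1 OR A3 OR NOT A2) AND (NOT A4 OR A1 OR A3 OR A2) AND (NOT A4 OR A1 OR A3 OR NOT A2) AND (NOT A4 OR NOT A1 OR A3 OR A2) AND (NOT A4 OR NOT A1 OR A3 OR NOT A2)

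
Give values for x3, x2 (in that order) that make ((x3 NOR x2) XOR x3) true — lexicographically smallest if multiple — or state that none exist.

x3=0, x2=0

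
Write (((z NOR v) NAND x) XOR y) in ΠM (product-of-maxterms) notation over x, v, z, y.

ΠM(1, 3, 5, 7, 8, 11, 13, 15) = (x OR v OR z OR NOT y) AND (x OR v OR NOT z OR NOT y) AND (x OR NOT v OR z OR NOT y) AND (x OR NOT v OR NOT z OR NOT y) AND (NOT x OR v OR z OR y) AND (NOT x OR v OR NOT z OR NOT y) AND (NOT x OR NOT v OR z OR NOT y) AND (NOT x OR NOT v OR NOT z OR NOT y)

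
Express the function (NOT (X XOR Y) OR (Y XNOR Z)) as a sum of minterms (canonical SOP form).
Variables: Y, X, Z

Σm(0, 1, 2, 5, 6, 7) = (NOT Y AND NOT X AND NOT Z) OR (NOT Y AND NOT X AND Z) OR (NOT Y AND X AND NOT Z) OR (Y AND NOT X AND Z) OR (Y AND X AND NOT Z) OR (Y AND X AND Z)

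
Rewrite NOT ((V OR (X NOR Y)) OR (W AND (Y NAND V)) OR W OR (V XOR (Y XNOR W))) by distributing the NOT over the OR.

NOT (V OR (X NOR Y)) AND NOT (W AND (Y NAND V)) AND NOT W AND NOT (V XOR (Y XNOR W))
De Morgan's: NOT(OR of terms) = AND of negations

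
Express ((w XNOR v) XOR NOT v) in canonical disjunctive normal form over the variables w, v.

(w AND NOT v) OR (w AND v)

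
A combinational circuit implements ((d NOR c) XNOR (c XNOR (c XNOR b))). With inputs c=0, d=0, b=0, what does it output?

Substituting: ((0 NOR 0) XNOR (0 XNOR (0 XNOR 0)))
= 0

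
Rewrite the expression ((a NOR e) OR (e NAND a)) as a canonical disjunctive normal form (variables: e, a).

(NOT e AND NOT a) OR (NOT e AND a) OR (e AND NOT a)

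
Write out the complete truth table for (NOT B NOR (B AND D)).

D | B | Output
--------------
0 | 0 | 0
0 | 1 | 1
1 | 0 | 0
1 | 1 | 0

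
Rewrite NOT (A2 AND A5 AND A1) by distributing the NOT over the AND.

NOT A2 OR NOT A5 OR NOT A1
De Morgan's: NOT(AND of terms) = OR of negations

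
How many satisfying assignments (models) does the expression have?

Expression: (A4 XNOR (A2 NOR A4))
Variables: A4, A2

Satisfying assignments: (0,1)
Count: 1 out of 4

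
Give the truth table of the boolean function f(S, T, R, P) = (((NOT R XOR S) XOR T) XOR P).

S | T | R | P | Output
----------------------
0 | 0 | 0 | 0 | 1
0 | 0 | 0 | 1 | 0
0 | 0 | 1 | 0 | 0
0 | 0 | 1 | 1 | 1
0 | 1 | 0 | 0 | 0
0 | 1 | 0 | 1 | 1
0 | 1 | 1 | 0 | 1
0 | 1 | 1 | 1 | 0
1 | 0 | 0 | 0 | 0
1 | 0 | 0 | 1 | 1
1 | 0 | 1 | 0 | 1
1 | 0 | 1 | 1 | 0
1 | 1 | 0 | 0 | 1
1 | 1 | 0 | 1 | 0
1 | 1 | 1 | 0 | 0
1 | 1 | 1 | 1 | 1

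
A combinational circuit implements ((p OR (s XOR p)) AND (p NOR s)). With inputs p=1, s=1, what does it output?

Substituting: ((1 OR (1 XOR 1)) AND (1 NOR 1))
= 0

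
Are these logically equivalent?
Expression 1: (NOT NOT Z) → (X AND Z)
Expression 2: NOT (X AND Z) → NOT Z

Yes, Contrapositive is always equivalent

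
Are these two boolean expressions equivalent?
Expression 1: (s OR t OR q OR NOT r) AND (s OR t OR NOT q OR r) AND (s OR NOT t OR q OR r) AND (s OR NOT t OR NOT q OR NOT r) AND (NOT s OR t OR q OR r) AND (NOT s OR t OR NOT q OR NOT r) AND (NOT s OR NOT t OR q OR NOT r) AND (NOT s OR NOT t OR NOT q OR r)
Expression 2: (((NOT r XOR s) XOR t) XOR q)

Yes, they are equivalent — the two output columns agree on all 16 assignments:
s | t | q | r | Expression 1 | Expression 2
-------------------------------------------
0 | 0 | 0 | 0 | 1 | 1
0 | 0 | 0 | 1 | 0 | 0
0 | 0 | 1 | 0 | 0 | 0
0 | 0 | 1 | 1 | 1 | 1
0 | 1 | 0 | 0 | 0 | 0
0 | 1 | 0 | 1 | 1 | 1
0 | 1 | 1 | 0 | 1 | 1
0 | 1 | 1 | 1 | 0 | 0
1 | 0 | 0 | 0 | 0 | 0
1 | 0 | 0 | 1 | 1 | 1
1 | 0 | 1 | 0 | 1 | 1
1 | 0 | 1 | 1 | 0 | 0
1 | 1 | 0 | 0 | 1 | 1
1 | 1 | 0 | 1 | 0 | 0
1 | 1 | 1 | 0 | 0 | 0
1 | 1 | 1 | 1 | 1 | 1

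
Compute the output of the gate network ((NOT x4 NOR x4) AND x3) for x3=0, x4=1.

Substituting: ((NOT 1 NOR 1) AND 0)
= 0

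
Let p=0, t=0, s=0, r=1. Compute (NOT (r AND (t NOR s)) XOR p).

Substituting: (NOT (1 AND (0 NOR 0)) XOR 0)
= 0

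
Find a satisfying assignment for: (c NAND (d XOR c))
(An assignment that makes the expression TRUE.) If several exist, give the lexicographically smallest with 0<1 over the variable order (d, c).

d=0, c=0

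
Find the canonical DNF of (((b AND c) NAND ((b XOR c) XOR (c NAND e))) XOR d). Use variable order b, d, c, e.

(NOT b AND NOT d AND NOT c AND NOT e) OR (NOT b AND NOT d AND NOT c AND e) OR (NOT b AND NOT d AND c AND NOT e) OR (NOT b AND NOT d AND c AND e) OR (b AND NOT d AND NOT c AND NOT e) OR (b AND NOT d AND NOT c AND e) OR (b AND NOT d AND c AND e) OR (b AND d AND c AND NOT e)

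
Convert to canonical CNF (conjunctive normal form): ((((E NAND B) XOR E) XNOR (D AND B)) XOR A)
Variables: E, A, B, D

(E OR A OR B OR D) AND (E OR A OR B OR NOT D) AND (E OR A OR NOT B OR D) AND (E OR NOT A OR NOT B OR NOT D) AND (NOT E OR A OR NOT B OR D) AND (NOT E OR NOT A OR B OR D) AND (NOT E OR NOT A OR B OR NOT D) AND (NOT E OR NOT A OR NOT B OR NOT D)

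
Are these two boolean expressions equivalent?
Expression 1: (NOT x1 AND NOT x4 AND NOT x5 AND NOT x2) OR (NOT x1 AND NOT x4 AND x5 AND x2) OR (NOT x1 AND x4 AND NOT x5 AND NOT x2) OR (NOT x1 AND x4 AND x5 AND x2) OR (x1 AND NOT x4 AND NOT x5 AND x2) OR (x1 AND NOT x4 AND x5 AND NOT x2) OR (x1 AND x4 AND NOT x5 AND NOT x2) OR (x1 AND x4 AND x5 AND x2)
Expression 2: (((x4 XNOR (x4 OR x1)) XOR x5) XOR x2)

Yes, they are equivalent — the two output columns agree on all 16 assignments:
x1 | x4 | x5 | x2 | Expression 1 | Expression 2
-----------------------------------------------
0 | 0 | 0 | 0 | 1 | 1
0 | 0 | 0 | 1 | 0 | 0
0 | 0 | 1 | 0 | 0 | 0
0 | 0 | 1 | 1 | 1 | 1
0 | 1 | 0 | 0 | 1 | 1
0 | 1 | 0 | 1 | 0 | 0
0 | 1 | 1 | 0 | 0 | 0
0 | 1 | 1 | 1 | 1 | 1
1 | 0 | 0 | 0 | 0 | 0
1 | 0 | 0 | 1 | 1 | 1
1 | 0 | 1 | 0 | 1 | 1
1 | 0 | 1 | 1 | 0 | 0
1 | 1 | 0 | 0 | 1 | 1
1 | 1 | 0 | 1 | 0 | 0
1 | 1 | 1 | 0 | 0 | 0
1 | 1 | 1 | 1 | 1 | 1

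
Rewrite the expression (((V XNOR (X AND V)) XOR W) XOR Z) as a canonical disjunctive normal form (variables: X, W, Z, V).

(NOT X AND NOT W AND NOT Z AND NOT V) OR (NOT X AND NOT W AND Z AND V) OR (NOT X AND W AND NOT Z AND V) OR (NOT X AND W AND Z AND NOT V) OR (X AND NOT W AND NOT Z AND NOT V) OR (X AND NOT W AND NOT Z AND V) OR (X AND W AND Z AND NOT V) OR (X AND W AND Z AND V)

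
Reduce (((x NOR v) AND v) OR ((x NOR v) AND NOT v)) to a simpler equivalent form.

By distribution ((E AND v) OR (E AND NOT v) = E):
= (x NOR v)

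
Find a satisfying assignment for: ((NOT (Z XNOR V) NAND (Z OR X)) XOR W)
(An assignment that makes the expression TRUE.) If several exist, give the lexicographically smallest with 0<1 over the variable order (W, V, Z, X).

W=0, V=0, Z=0, X=0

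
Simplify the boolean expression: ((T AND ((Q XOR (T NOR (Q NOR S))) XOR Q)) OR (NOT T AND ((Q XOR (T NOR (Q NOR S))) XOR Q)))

By distribution ((E AND v) OR (E AND NOT v) = E) then XOR self-cancellation ((E XOR v) XOR v = E):
= (T NOR (Q NOR S))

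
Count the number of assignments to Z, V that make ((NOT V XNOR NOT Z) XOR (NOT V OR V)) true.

Satisfying assignments: (0,1), (1,0)
Count: 2 out of 4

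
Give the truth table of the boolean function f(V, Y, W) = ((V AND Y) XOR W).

V | Y | W | Output
------------------
0 | 0 | 0 | 0
0 | 0 | 1 | 1
0 | 1 | 0 | 0
0 | 1 | 1 | 1
1 | 0 | 0 | 0
1 | 0 | 1 | 1
1 | 1 | 0 | 1
1 | 1 | 1 | 0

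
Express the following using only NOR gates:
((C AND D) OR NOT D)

((((C NOR C) NOR (D NOR D)) NOR (D NOR D)) NOR (((C NOR C) NOR (D NOR D)) NOR (D NOR D)))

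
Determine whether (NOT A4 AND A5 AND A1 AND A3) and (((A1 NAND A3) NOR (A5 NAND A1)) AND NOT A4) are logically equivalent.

Yes, they are equivalent — the two output columns agree on all 16 assignments:
A4 | A5 | A1 | A3 | Expression 1 | Expression 2
-----------------------------------------------
0 | 0 | 0 | 0 | 0 | 0
0 | 0 | 0 | 1 | 0 | 0
0 | 0 | 1 | 0 | 0 | 0
0 | 0 | 1 | 1 | 0 | 0
0 | 1 | 0 | 0 | 0 | 0
0 | 1 | 0 | 1 | 0 | 0
0 | 1 | 1 | 0 | 0 | 0
0 | 1 | 1 | 1 | 1 | 1
1 | 0 | 0 | 0 | 0 | 0
1 | 0 | 0 | 1 | 0 | 0
1 | 0 | 1 | 0 | 0 | 0
1 | 0 | 1 | 1 | 0 | 0
1 | 1 | 0 | 0 | 0 | 0
1 | 1 | 0 | 1 | 0 | 0
1 | 1 | 1 | 0 | 0 | 0
1 | 1 | 1 | 1 | 0 | 0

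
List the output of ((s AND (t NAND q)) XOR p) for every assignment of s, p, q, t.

s | p | q | t | Output
----------------------
0 | 0 | 0 | 0 | 0
0 | 0 | 0 | 1 | 0
0 | 0 | 1 | 0 | 0
0 | 0 | 1 | 1 | 0
0 | 1 | 0 | 0 | 1
0 | 1 | 0 | 1 | 1
0 | 1 | 1 | 0 | 1
0 | 1 | 1 | 1 | 1
1 | 0 | 0 | 0 | 1
1 | 0 | 0 | 1 | 1
1 | 0 | 1 | 0 | 1
1 | 0 | 1 | 1 | 0
1 | 1 | 0 | 0 | 0
1 | 1 | 0 | 1 | 0
1 | 1 | 1 | 0 | 0
1 | 1 | 1 | 1 | 1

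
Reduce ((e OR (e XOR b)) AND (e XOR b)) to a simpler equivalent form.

By absorption (E AND (E OR v) = E):
= (e XOR b)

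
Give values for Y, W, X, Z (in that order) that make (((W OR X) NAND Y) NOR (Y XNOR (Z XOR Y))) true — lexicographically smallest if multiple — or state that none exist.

Y=1, W=0, X=1, Z=1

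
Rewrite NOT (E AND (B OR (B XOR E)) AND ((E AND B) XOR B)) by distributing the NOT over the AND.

NOT E OR NOT (B OR (B XOR E)) OR NOT ((E AND B) XOR B)
De Morgan's: NOT(AND of terms) = OR of negations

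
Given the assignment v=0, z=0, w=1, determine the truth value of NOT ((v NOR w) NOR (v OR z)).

Substituting: NOT ((0 NOR 1) NOR (0 OR 0))
= 0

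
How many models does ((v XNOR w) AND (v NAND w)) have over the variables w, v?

Satisfying assignments: (0,0)
Count: 1 out of 4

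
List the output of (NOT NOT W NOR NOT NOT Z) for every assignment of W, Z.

W | Z | Output
--------------
0 | 0 | 1
0 | 1 | 0
1 | 0 | 0
1 | 1 | 0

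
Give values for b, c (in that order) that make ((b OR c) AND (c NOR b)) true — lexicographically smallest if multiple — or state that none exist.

UNSATISFIABLE - no assignment makes this expression true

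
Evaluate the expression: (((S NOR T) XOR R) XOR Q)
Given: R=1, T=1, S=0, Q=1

Substituting: (((0 NOR 1) XOR 1) XOR 1)
= 0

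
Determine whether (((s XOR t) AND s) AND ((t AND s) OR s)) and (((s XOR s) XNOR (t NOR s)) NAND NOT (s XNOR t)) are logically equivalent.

No. Counterexample: with s=0, t=0, Expression 1 = 0 but Expression 2 = 1.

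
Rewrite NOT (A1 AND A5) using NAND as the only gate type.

(((A1 NAND A5) NAND (A1 NAND A5)) NAND ((A1 NAND A5) NAND (A1 NAND A5)))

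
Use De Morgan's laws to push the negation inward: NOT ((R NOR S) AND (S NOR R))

NOT (R NOR S) OR NOT (S NOR R)
De Morgan's: NOT(AND of terms) = OR of negations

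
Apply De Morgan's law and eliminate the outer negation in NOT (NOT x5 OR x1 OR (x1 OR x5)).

x5 AND NOT x1 AND NOT (x1 OR x5)
De Morgan's: NOT(OR of terms) = AND of negations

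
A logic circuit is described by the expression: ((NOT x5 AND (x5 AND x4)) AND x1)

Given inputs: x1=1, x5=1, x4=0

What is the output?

Substituting: ((NOT 1 AND (1 AND 0)) AND 1)
= 0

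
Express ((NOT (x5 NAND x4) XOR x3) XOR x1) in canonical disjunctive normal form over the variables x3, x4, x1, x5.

(NOT x3 AND NOT x4 AND x1 AND NOT x5) OR (NOT x3 AND NOT x4 AND x1 AND x5) OR (NOT x3 AND x4 AND NOT x1 AND x5) OR (NOT x3 AND x4 AND x1 AND NOT x5) OR (x3 AND NOT x4 AND NOT x1 AND NOT x5) OR (x3 AND NOT x4 AND NOT x1 AND x5) OR (x3 AND x4 AND NOT x1 AND NOT x5) OR (x3 AND x4 AND x1 AND x5)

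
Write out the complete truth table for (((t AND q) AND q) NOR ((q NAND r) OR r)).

q | t | r | Output
------------------
0 | 0 | 0 | 0
0 | 0 | 1 | 0
0 | 1 | 0 | 0
0 | 1 | 1 | 0
1 | 0 | 0 | 0
1 | 0 | 1 | 0
1 | 1 | 0 | 0
1 | 1 | 1 | 0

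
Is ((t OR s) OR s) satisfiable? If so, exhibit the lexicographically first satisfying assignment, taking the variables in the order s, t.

s=0, t=1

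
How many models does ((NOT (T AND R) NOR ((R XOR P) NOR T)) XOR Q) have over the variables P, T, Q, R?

Satisfying assignments: (0,0,1,0), (0,0,1,1), (0,1,0,1), (0,1,1,0), (1,0,1,0), (1,0,1,1), (1,1,0,1), (1,1,1,0)
Count: 8 out of 16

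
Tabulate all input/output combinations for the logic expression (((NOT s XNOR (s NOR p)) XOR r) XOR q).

p | s | r | q | Output
----------------------
0 | 0 | 0 | 0 | 1
0 | 0 | 0 | 1 | 0
0 | 0 | 1 | 0 | 0
0 | 0 | 1 | 1 | 1
0 | 1 | 0 | 0 | 1
0 | 1 | 0 | 1 | 0
0 | 1 | 1 | 0 | 0
0 | 1 | 1 | 1 | 1
1 | 0 | 0 | 0 | 0
1 | 0 | 0 | 1 | 1
1 | 0 | 1 | 0 | 1
1 | 0 | 1 | 1 | 0
1 | 1 | 0 | 0 | 1
1 | 1 | 0 | 1 | 0
1 | 1 | 1 | 0 | 0
1 | 1 | 1 | 1 | 1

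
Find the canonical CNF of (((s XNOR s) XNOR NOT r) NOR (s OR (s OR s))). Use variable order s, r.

(s OR r) AND (NOT s OR r) AND (NOT s OR NOT r)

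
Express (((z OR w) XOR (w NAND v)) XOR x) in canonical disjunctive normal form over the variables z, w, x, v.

(NOT z AND NOT w AND NOT x AND NOT v) OR (NOT z AND NOT w AND NOT x AND v) OR (NOT z AND w AND NOT x AND v) OR (NOT z AND w AND x AND NOT v) OR (z AND NOT w AND x AND NOT v) OR (z AND NOT w AND x AND v) OR (z AND w AND NOT x AND v) OR (z AND w AND x AND NOT v)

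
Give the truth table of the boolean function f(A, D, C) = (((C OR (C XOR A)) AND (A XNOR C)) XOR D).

A | D | C | Output
------------------
0 | 0 | 0 | 0
0 | 0 | 1 | 0
0 | 1 | 0 | 1
0 | 1 | 1 | 1
1 | 0 | 0 | 0
1 | 0 | 1 | 1
1 | 1 | 0 | 1
1 | 1 | 1 | 0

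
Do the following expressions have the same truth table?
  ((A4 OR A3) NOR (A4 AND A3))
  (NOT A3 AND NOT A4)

Yes, they are equivalent — the two output columns agree on all 4 assignments:
A3 | A4 | Expression 1 | Expression 2
-------------------------------------
0 | 0 | 1 | 1
0 | 1 | 0 | 0
1 | 0 | 0 | 0
1 | 1 | 0 | 0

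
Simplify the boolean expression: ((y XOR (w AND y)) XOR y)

By XOR self-cancellation ((E XOR v) XOR v = E):
= (w AND y)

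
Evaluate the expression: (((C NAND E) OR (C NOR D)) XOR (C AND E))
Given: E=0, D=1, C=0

Substituting: (((0 NAND 0) OR (0 NOR 1)) XOR (0 AND 0))
= 1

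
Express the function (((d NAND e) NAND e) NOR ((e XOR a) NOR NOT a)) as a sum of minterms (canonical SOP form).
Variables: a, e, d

Σm(2) = (NOT a AND e AND NOT d)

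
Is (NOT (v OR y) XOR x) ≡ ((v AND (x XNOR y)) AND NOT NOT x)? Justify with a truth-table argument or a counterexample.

No. Counterexample: with y=0, x=0, v=0, Expression 1 = 1 but Expression 2 = 0.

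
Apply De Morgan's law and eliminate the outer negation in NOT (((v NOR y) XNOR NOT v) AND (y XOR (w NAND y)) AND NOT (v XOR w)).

NOT ((v NOR y) XNOR NOT v) OR NOT (y XOR (w NAND y)) OR (v XOR w)
De Morgan's: NOT(AND of terms) = OR of negations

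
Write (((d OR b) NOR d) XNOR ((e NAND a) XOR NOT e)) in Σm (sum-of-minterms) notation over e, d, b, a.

Σm(2, 3, 4, 5, 6, 7, 8, 11, 13, 15) = (NOT e AND NOT d AND b AND NOT a) OR (NOT e AND NOT d AND b AND a) OR (NOT e AND d AND NOT b AND NOT a) OR (NOT e AND d AND NOT b AND a) OR (NOT e AND d AND b AND NOT a) OR (NOT e AND d AND b AND a) OR (e AND NOT d AND NOT b AND NOT a) OR (e AND NOT d AND b AND a) OR (e AND d AND NOT b AND a) OR (e AND d AND b AND a)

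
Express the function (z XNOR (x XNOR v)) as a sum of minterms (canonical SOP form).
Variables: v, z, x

Σm(1, 2, 4, 7) = (NOT v AND NOT z AND x) OR (NOT v AND z AND NOT x) OR (v AND NOT z AND NOT x) OR (v AND z AND x)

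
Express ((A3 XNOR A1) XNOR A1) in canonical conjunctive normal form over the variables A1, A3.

(A1 OR A3) AND (NOT A1 OR A3)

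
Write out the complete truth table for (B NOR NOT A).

A | B | Output
--------------
0 | 0 | 0
0 | 1 | 0
1 | 0 | 1
1 | 1 | 0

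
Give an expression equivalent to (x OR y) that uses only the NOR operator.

((x NOR y) NOR (x NOR y))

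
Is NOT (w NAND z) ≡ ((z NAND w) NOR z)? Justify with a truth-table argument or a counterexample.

No. Counterexample: with z=1, w=1, Expression 1 = 1 but Expression 2 = 0.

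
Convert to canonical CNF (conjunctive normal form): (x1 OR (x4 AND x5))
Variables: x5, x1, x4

(x5 OR x1 OR x4) AND (x5 OR x1 OR NOT x4) AND (NOT x5 OR x1 OR x4)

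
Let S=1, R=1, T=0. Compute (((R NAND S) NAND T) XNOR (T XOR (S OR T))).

Substituting: (((1 NAND 1) NAND 0) XNOR (0 XOR (1 OR 0)))
= 1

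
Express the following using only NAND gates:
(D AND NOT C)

((D NAND (C NAND C)) NAND (D NAND (C NAND C)))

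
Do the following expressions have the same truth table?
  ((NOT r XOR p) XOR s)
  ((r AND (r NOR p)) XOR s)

No. Counterexample: with p=0, s=0, r=0, Expression 1 = 1 but Expression 2 = 0.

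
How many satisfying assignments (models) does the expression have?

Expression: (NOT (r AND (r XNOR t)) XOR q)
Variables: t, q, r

Satisfying assignments: (0,0,0), (0,0,1), (1,0,0), (1,1,1)
Count: 4 out of 8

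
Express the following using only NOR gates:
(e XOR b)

((((e NOR b) NOR (e NOR b)) NOR ((e NOR b) NOR (e NOR b))) NOR ((((e NOR e) NOR (b NOR b)) NOR ((e NOR e) NOR (b NOR b))) NOR (((e NOR e) NOR (b NOR b)) NOR ((e NOR e) NOR (b NOR b)))))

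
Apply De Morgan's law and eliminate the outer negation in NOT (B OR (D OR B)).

NOT B AND NOT (D OR B)
De Morgan's: NOT(OR of terms) = AND of negations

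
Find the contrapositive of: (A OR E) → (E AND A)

Contrapositive: NOT (E AND A) → NOT (A OR E)
Note: A statement and its contrapositive are logically equivalent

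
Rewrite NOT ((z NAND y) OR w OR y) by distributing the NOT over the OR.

NOT (z NAND y) AND NOT w AND NOT y
De Morgan's: NOT(OR of terms) = AND of negations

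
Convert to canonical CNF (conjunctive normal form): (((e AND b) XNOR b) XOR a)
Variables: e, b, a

(e OR b OR NOT a) AND (e OR NOT b OR a) AND (NOT e OR b OR NOT a) AND (NOT e OR NOT b OR NOT a)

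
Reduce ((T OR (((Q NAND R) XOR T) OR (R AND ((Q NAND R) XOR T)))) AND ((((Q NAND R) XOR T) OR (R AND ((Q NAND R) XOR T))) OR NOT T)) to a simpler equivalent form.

By distribution ((E OR v) AND (E OR NOT v) = E) then absorption (E OR (E AND v) = E):
= ((Q NAND R) XOR T)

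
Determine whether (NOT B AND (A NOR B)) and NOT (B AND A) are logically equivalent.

No. Counterexample: with B=0, A=1, Expression 1 = 0 but Expression 2 = 1.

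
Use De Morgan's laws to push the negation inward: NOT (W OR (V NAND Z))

NOT W AND NOT (V NAND Z)
De Morgan's: NOT(OR of terms) = AND of negations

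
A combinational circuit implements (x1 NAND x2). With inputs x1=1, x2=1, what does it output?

Substituting: (1 NAND 1)
= 0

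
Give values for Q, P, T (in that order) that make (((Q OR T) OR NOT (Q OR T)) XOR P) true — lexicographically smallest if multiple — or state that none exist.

Q=0, P=0, T=0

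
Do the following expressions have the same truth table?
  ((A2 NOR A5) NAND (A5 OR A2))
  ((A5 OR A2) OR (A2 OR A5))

No. Counterexample: with A5=0, A2=0, Expression 1 = 1 but Expression 2 = 0.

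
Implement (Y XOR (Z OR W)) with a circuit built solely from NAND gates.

((Y NAND (Y NAND ((Z NAND Z) NAND (W NAND W)))) NAND (((Z NAND Z) NAND (W NAND W)) NAND (Y NAND ((Z NAND Z) NAND (W NAND W)))))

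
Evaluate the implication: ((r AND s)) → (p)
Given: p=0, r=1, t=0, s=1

Antecedent ((r AND s)) = 1; consequent (p) = 0.
1 → 0 = 0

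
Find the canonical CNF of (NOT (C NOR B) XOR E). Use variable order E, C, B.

(E OR C OR B) AND (NOT E OR C OR NOT B) AND (NOT E OR NOT C OR B) AND (NOT E OR NOT C OR NOT B)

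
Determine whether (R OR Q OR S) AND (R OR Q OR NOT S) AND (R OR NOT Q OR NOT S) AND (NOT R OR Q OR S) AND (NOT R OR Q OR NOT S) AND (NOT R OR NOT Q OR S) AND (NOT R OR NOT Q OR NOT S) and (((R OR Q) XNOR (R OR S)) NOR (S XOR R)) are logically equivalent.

Yes, they are equivalent — the two output columns agree on all 8 assignments:
R | Q | S | Expression 1 | Expression 2
---------------------------------------
0 | 0 | 0 | 0 | 0
0 | 0 | 1 | 0 | 0
0 | 1 | 0 | 1 | 1
0 | 1 | 1 | 0 | 0
1 | 0 | 0 | 0 | 0
1 | 0 | 1 | 0 | 0
1 | 1 | 0 | 0 | 0
1 | 1 | 1 | 0 | 0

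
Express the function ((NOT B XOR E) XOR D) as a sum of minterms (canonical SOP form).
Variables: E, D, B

Σm(0, 3, 5, 6) = (NOT E AND NOT D AND NOT B) OR (NOT E AND D AND B) OR (E AND NOT D AND B) OR (E AND D AND NOT B)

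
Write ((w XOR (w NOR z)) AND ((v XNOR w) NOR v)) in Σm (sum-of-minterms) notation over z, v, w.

Σm(1, 5) = (NOT z AND NOT v AND w) OR (z AND NOT v AND w)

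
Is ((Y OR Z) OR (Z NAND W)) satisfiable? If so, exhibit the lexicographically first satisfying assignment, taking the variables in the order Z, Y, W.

Z=0, Y=0, W=0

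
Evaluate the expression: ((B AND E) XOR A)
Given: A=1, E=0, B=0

Substituting: ((0 AND 0) XOR 1)
= 1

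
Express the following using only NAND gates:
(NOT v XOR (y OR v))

(((v NAND v) NAND ((v NAND v) NAND ((y NAND y) NAND (v NAND v)))) NAND (((y NAND y) NAND (v NAND v)) NAND ((v NAND v) NAND ((y NAND y) NAND (v NAND v)))))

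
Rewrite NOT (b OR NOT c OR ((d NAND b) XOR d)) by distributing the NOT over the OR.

NOT b AND c AND NOT ((d NAND b) XOR d)
De Morgan's: NOT(OR of terms) = AND of negations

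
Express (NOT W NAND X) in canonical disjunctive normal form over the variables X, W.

(NOT X AND NOT W) OR (NOT X AND W) OR (X AND W)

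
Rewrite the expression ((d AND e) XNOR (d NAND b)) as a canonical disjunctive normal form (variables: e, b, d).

(NOT e AND b AND d) OR (e AND NOT b AND d)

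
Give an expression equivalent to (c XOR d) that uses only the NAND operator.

((c NAND (c NAND d)) NAND (d NAND (c NAND d)))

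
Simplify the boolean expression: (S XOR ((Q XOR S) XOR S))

By XOR self-cancellation ((E XOR v) XOR v = E):
= (Q XOR S)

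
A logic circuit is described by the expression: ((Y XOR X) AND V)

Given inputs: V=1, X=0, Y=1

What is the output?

Substituting: ((1 XOR 0) AND 1)
= 1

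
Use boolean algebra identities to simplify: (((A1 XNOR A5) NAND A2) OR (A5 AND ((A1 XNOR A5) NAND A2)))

By absorption (E OR (E AND v) = E):
= ((A1 XNOR A5) NAND A2)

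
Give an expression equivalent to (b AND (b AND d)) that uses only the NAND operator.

((b NAND ((b NAND d) NAND (b NAND d))) NAND (b NAND ((b NAND d) NAND (b NAND d))))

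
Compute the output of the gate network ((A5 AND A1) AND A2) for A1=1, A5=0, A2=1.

Substituting: ((0 AND 1) AND 1)
= 0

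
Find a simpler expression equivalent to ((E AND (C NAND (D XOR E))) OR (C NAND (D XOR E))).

By absorption (E OR (E AND v) = E):
= (C NAND (D XOR E))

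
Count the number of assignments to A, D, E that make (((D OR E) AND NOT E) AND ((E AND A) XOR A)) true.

Satisfying assignments: (1,1,0)
Count: 1 out of 8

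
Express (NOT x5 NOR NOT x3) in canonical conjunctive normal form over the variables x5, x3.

(x5 OR x3) AND (x5 OR NOT x3) AND (NOT x5 OR x3)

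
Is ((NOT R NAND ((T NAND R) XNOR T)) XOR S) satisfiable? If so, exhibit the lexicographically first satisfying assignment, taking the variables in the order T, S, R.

T=0, S=0, R=0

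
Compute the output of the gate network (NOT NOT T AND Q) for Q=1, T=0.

Substituting: (NOT NOT 0 AND 1)
= 0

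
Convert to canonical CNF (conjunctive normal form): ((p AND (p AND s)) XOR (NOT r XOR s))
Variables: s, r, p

(s OR NOT r OR p) AND (s OR NOT r OR NOT p) AND (NOT s OR r OR p) AND (NOT s OR NOT r OR NOT p)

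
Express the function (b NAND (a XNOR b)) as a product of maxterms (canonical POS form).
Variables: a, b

ΠM(3) = (NOT a OR NOT b)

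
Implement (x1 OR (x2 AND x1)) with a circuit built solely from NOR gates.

((x1 NOR ((x2 NOR x2) NOR (x1 NOR x1))) NOR (x1 NOR ((x2 NOR x2) NOR (x1 NOR x1))))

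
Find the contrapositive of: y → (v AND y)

Contrapositive: NOT (v AND y) → NOT y
Note: A statement and its contrapositive are logically equivalent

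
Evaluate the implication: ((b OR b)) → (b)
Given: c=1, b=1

Antecedent ((b OR b)) = 1; consequent (b) = 1.
1 → 1 = 1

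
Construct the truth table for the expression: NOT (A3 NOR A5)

A3 | A5 | Output
----------------
0 | 0 | 0
0 | 1 | 1
1 | 0 | 1
1 | 1 | 1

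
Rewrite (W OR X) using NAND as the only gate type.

((W NAND W) NAND (X NAND X))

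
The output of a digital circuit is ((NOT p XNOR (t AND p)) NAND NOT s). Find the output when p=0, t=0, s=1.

Substituting: ((NOT 0 XNOR (0 AND 0)) NAND NOT 1)
= 1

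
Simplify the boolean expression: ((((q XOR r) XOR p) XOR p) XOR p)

By XOR self-cancellation ((E XOR v) XOR v = E):
= ((q XOR r) XOR p)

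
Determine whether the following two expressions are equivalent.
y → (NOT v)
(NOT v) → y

No, Converse is not equivalent to original (counterexample: v=0, y=0)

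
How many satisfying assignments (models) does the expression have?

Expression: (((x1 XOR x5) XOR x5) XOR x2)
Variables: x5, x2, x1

Satisfying assignments: (0,0,1), (0,1,0), (1,0,1), (1,1,0)
Count: 4 out of 8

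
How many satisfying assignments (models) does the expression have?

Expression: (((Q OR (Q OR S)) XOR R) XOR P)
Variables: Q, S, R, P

Satisfying assignments: (0,0,0,1), (0,0,1,0), (0,1,0,0), (0,1,1,1), (1,0,0,0), (1,0,1,1), (1,1,0,0), (1,1,1,1)
Count: 8 out of 16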